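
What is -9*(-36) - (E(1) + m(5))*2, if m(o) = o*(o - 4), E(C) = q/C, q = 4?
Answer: 306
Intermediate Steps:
E(C) = 4/C
m(o) = o*(-4 + o)
-9*(-36) - (E(1) + m(5))*2 = -9*(-36) - (4/1 + 5*(-4 + 5))*2 = 324 - (4*1 + 5*1)*2 = 324 - (4 + 5)*2 = 324 - 9*2 = 324 - 1*18 = 324 - 18 = 306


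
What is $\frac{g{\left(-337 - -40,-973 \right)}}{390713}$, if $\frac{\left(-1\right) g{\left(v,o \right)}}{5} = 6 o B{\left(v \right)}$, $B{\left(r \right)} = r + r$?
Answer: $- \frac{17338860}{390713} \approx -44.378$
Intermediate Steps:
$B{\left(r \right)} = 2 r$
$g{\left(v,o \right)} = - 60 o v$ ($g{\left(v,o \right)} = - 5 \cdot 6 o 2 v = - 5 \cdot 12 o v = - 60 o v$)
$\frac{g{\left(-337 - -40,-973 \right)}}{390713} = \frac{\left(-60\right) \left(-973\right) \left(-337 - -40\right)}{390713} = \left(-60\right) \left(-973\right) \left(-337 + 40\right) \frac{1}{390713} = \left(-60\right) \left(-973\right) \left(-297\right) \frac{1}{390713} = \left(-17338860\right) \frac{1}{390713} = - \frac{17338860}{390713}$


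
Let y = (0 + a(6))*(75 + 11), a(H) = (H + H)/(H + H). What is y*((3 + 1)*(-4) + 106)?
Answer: 7740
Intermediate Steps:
a(H) = 1 (a(H) = (2*H)/((2*H)) = (2*H)*(1/(2*H)) = 1)
y = 86 (y = (0 + 1)*(75 + 11) = 1*86 = 86)
y*((3 + 1)*(-4) + 106) = 86*((3 + 1)*(-4) + 106) = 86*(4*(-4) + 106) = 86*(-16 + 106) = 86*90 = 7740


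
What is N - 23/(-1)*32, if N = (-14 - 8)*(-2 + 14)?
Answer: 472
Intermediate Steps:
N = -264 (N = -22*12 = -264)
N - 23/(-1)*32 = -264 - 23/(-1)*32 = -264 - 23*(-1)*32 = -264 + 23*32 = -264 + 736 = 472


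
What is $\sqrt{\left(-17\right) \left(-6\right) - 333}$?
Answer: $i \sqrt{231} \approx 15.199 i$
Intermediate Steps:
$\sqrt{\left(-17\right) \left(-6\right) - 333} = \sqrt{102 - 333} = \sqrt{-231} = i \sqrt{231}$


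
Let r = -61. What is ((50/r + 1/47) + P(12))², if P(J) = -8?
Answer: 636300625/8219689 ≈ 77.412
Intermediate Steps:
((50/r + 1/47) + P(12))² = ((50/(-61) + 1/47) - 8)² = ((50*(-1/61) + 1*(1/47)) - 8)² = ((-50/61 + 1/47) - 8)² = (-2289/2867 - 8)² = (-25225/2867)² = 636300625/8219689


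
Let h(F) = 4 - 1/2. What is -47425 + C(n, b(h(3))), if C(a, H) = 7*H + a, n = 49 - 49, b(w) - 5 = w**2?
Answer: -189217/4 ≈ -47304.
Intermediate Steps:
h(F) = 7/2 (h(F) = 4 - 1*1/2 = 4 - 1/2 = 7/2)
b(w) = 5 + w**2
n = 0
C(a, H) = a + 7*H
-47425 + C(n, b(h(3))) = -47425 + (0 + 7*(5 + (7/2)**2)) = -47425 + (0 + 7*(5 + 49/4)) = -47425 + (0 + 7*(69/4)) = -47425 + (0 + 483/4) = -47425 + 483/4 = -189217/4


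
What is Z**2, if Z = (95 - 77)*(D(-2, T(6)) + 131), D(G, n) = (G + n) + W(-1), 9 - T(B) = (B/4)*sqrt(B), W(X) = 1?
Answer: 6264378 - 135108*sqrt(6) ≈ 5.9334e+6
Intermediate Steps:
T(B) = 9 - B**(3/2)/4 (T(B) = 9 - B/4*sqrt(B) = 9 - B**(3/2)/4)
D(G, n) = 1 + G + n (D(G, n) = (G + n) + 1 = 1 + G + n)
Z = 2502 - 27*sqrt(6) (Z = (95 - 77)*((1 - 2 + (9 - 3*sqrt(6)/2)) + 131) = 18*((1 - 2 + (9 - 3*sqrt(6)/2)) + 131) = 18*((8 - 3*sqrt(6)/2) + 131) = 18*(139 - 3*sqrt(6)/2) = 2502 - 27*sqrt(6) ≈ 2435.9)
Z**2 = (2502 - 27*sqrt(6))**2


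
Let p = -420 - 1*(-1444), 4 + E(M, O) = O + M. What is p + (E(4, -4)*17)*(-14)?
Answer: 1976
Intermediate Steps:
E(M, O) = -4 + M + O (E(M, O) = -4 + (O + M) = -4 + (M + O) = -4 + M + O)
p = 1024 (p = -420 + 1444 = 1024)
p + (E(4, -4)*17)*(-14) = 1024 + ((-4 + 4 - 4)*17)*(-14) = 1024 - 4*17*(-14) = 1024 - 68*(-14) = 1024 + 952 = 1976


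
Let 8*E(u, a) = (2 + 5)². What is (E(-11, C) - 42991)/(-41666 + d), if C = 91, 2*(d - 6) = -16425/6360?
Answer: 36451174/35328775 ≈ 1.0318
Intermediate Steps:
d = 3993/848 (d = 6 + (-16425/6360)/2 = 6 + (-16425*1/6360)/2 = 6 + (½)*(-1095/424) = 6 - 1095/848 = 3993/848 ≈ 4.7087)
E(u, a) = 49/8 (E(u, a) = (2 + 5)²/8 = (⅛)*7² = (⅛)*49 = 49/8)
(E(-11, C) - 42991)/(-41666 + d) = (49/8 - 42991)/(-41666 + 3993/848) = -343879/(8*(-35328775/848)) = -343879/8*(-848/35328775) = 36451174/35328775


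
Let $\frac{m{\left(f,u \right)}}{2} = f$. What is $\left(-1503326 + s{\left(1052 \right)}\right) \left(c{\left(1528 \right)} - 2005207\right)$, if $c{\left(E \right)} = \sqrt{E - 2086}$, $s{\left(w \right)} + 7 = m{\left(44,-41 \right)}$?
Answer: $3014317396715 - 4509735 i \sqrt{62} \approx 3.0143 \cdot 10^{12} - 3.551 \cdot 10^{7} i$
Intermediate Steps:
$m{\left(f,u \right)} = 2 f$
$s{\left(w \right)} = 81$ ($s{\left(w \right)} = -7 + 2 \cdot 44 = -7 + 88 = 81$)
$c{\left(E \right)} = \sqrt{-2086 + E}$
$\left(-1503326 + s{\left(1052 \right)}\right) \left(c{\left(1528 \right)} - 2005207\right) = \left(-1503326 + 81\right) \left(\sqrt{-2086 + 1528} - 2005207\right) = - 1503245 \left(\sqrt{-558} - 2005207\right) = - 1503245 \left(3 i \sqrt{62} - 2005207\right) = - 1503245 \left(-2005207 + 3 i \sqrt{62}\right) = 3014317396715 - 4509735 i \sqrt{62}$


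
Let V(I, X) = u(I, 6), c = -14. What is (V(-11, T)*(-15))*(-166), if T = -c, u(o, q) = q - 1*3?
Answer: 7470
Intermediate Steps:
u(o, q) = -3 + q (u(o, q) = q - 3 = -3 + q)
T = 14 (T = -1*(-14) = 14)
V(I, X) = 3 (V(I, X) = -3 + 6 = 3)
(V(-11, T)*(-15))*(-166) = (3*(-15))*(-166) = -45*(-166) = 7470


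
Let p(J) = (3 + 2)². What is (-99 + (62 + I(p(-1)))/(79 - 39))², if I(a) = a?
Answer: 15000129/1600 ≈ 9375.1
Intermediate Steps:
p(J) = 25 (p(J) = 5² = 25)
(-99 + (62 + I(p(-1)))/(79 - 39))² = (-99 + (62 + 25)/(79 - 39))² = (-99 + 87/40)² = (-3873/40)² = 15000129/1600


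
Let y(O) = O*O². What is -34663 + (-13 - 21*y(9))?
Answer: -49985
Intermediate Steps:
y(O) = O³
-34663 + (-13 - 21*y(9)) = -34663 + (-13 - 21*9³) = -34663 + (-13 - 21*729) = -34663 + (-13 - 15309) = -34663 - 15322 = -49985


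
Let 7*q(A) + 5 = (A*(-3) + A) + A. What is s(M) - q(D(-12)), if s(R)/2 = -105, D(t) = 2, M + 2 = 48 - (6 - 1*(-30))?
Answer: -209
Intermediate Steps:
M = 10 (M = -2 + (48 - (6 - 1*(-30))) = -2 + (48 - (6 + 30)) = -2 + (48 - 1*36) = -2 + (48 - 36) = -2 + 12 = 10)
s(R) = -210 (s(R) = 2*(-105) = -210)
q(A) = -5/7 - A/7 (q(A) = -5/7 + ((A*(-3) + A) + A)/7 = -5/7 + ((-3*A + A) + A)/7 = -5/7 + (-2*A + A)/7 = -5/7 + (-A)/7 = -5/7 - A/7)
s(M) - q(D(-12)) = -210 - (-5/7 - ⅐*2) = -210 - (-5/7 - 2/7) = -210 - 1*(-1) = -210 + 1 = -209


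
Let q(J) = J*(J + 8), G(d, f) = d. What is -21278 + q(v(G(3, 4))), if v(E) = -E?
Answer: -21293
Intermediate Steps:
q(J) = J*(8 + J)
-21278 + q(v(G(3, 4))) = -21278 + (-1*3)*(8 - 1*3) = -21278 - 3*(8 - 3) = -21278 - 3*5 = -21278 - 15 = -21293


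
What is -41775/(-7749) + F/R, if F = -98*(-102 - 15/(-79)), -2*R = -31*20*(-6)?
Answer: 1697123/63257670 ≈ 0.026829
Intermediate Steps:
R = -1860 (R = -(-31*20)*(-6)/2 = -(-310)*(-6) = -1/2*3720 = -1860)
F = 788214/79 (F = -98*(-102 - 15*(-1/79)) = -98*(-102 + 15/79) = -98*(-8043/79) = 788214/79 ≈ 9977.4)
-41775/(-7749) + F/R = -41775/(-7749) + (788214/79)/(-1860) = -41775*(-1/7749) + (788214/79)*(-1/1860) = 13925/2583 - 131369/24490 = 1697123/63257670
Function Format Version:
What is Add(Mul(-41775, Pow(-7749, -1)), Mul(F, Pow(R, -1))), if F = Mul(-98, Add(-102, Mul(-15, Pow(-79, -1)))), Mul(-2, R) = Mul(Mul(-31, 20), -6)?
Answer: Rational(1697123, 63257670) ≈ 0.026829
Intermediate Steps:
R = -1860 (R = Mul(Rational(-1, 2), Mul(Mul(-31, 20), -6)) = Mul(Rational(-1, 2), Mul(-620, -6)) = Mul(Rational(-1, 2), 3720) = -1860)
F = Rational(788214, 79) (F = Mul(-98, Add(-102, Mul(-15, Rational(-1, 79)))) = Mul(-98, Add(-102, Rational(15, 79))) = Mul(-98, Rational(-8043, 79)) = Rational(788214, 79) ≈ 9977.4)
Add(Mul(-41775, Pow(-7749, -1)), Mul(F, Pow(R, -1))) = Add(Mul(-41775, Pow(-7749, -1)), Mul(Rational(788214, 79), Pow(-1860, -1))) = Add(Mul(-41775, Rational(-1, 7749)), Mul(Rational(788214, 79), Rational(-1, 1860))) = Add(Rational(13925, 2583), Rational(-131369, 24490)) = Rational(1697123, 63257670)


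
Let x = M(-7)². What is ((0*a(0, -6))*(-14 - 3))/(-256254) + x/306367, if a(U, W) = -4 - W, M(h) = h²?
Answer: 2401/306367 ≈ 0.0078370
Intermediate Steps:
x = 2401 (x = ((-7)²)² = 49² = 2401)
((0*a(0, -6))*(-14 - 3))/(-256254) + x/306367 = ((0*(-4 - 1*(-6)))*(-14 - 3))/(-256254) + 2401/306367 = ((0*(-4 + 6))*(-17))*(-1/256254) + 2401*(1/306367) = ((0*2)*(-17))*(-1/256254) + 2401/306367 = (0*(-17))*(-1/256254) + 2401/306367 = 0*(-1/256254) + 2401/306367 = 0 + 2401/306367 = 2401/306367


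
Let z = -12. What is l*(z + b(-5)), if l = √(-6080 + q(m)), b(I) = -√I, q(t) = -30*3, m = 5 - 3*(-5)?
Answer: 5*√1234 - 12*I*√6170 ≈ 175.64 - 942.59*I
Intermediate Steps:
m = 20 (m = 5 + 15 = 20)
q(t) = -90
l = I*√6170 (l = √(-6080 - 90) = √(-6170) = I*√6170 ≈ 78.549*I)
l*(z + b(-5)) = (I*√6170)*(-12 - √(-5)) = (I*√6170)*(-12 - I*√5) = I*√6170*(-12 - I*√5)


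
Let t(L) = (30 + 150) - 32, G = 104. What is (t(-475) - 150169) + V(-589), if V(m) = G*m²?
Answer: 35929763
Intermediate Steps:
t(L) = 148 (t(L) = 180 - 32 = 148)
V(m) = 104*m²
(t(-475) - 150169) + V(-589) = (148 - 150169) + 104*(-589)² = -150021 + 104*346921 = -150021 + 36079784 = 35929763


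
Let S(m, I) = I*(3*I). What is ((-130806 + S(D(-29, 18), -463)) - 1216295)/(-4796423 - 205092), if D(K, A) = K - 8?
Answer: 703994/5001515 ≈ 0.14076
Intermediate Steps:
D(K, A) = -8 + K
S(m, I) = 3*I²
((-130806 + S(D(-29, 18), -463)) - 1216295)/(-4796423 - 205092) = ((-130806 + 3*(-463)²) - 1216295)/(-4796423 - 205092) = ((-130806 + 3*214369) - 1216295)/(-5001515) = ((-130806 + 643107) - 1216295)*(-1/5001515) = (512301 - 1216295)*(-1/5001515) = -703994*(-1/5001515) = 703994/5001515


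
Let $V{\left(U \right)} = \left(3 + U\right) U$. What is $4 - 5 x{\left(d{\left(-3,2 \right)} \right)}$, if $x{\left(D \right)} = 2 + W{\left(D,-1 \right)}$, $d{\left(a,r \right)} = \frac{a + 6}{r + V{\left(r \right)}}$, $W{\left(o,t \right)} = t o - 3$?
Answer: $\frac{41}{4} \approx 10.25$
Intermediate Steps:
$W{\left(o,t \right)} = -3 + o t$ ($W{\left(o,t \right)} = o t - 3 = -3 + o t$)
$V{\left(U \right)} = U \left(3 + U\right)$
$d{\left(a,r \right)} = \frac{6 + a}{r + r \left(3 + r\right)}$ ($d{\left(a,r \right)} = \frac{a + 6}{r + r \left(3 + r\right)} = \frac{6 + a}{r + r \left(3 + r\right)}$)
$x{\left(D \right)} = -1 - D$ ($x{\left(D \right)} = 2 + \left(-3 + D \left(-1\right)\right) = 2 - \left(3 + D\right) = -1 - D$)
$4 - 5 x{\left(d{\left(-3,2 \right)} \right)} = 4 - 5 \left(-1 - \frac{6 - 3}{2 \left(4 + 2\right)}\right) = 4 - 5 \left(-1 - \frac{1}{2} \cdot \frac{1}{6} \cdot 3\right) = 4 - 5 \left(-1 - \frac{1}{4}\right) = 4 - - \frac{25}{4} = 4 + \frac{25}{4} = \frac{41}{4}$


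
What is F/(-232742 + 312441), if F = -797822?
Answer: -797822/79699 ≈ -10.010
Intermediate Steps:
F/(-232742 + 312441) = -797822/(-232742 + 312441) = -797822/79699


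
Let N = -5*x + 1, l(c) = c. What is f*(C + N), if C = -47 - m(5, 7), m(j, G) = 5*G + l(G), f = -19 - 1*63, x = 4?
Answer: 8856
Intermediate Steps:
N = -19 (N = -5*4 + 1 = -20 + 1 = -19)
f = -82 (f = -19 - 63 = -82)
m(j, G) = 6*G (m(j, G) = 5*G + G = 6*G)
C = -89 (C = -47 - 6*7 = -47 - 1*42 = -47 - 42 = -89)
f*(C + N) = -82*(-89 - 19) = -82*(-108) = 8856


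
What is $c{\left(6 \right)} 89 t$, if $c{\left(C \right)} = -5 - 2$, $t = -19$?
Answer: $11837$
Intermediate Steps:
$c{\left(C \right)} = -7$ ($c{\left(C \right)} = -5 - 2 = -7$)
$c{\left(6 \right)} 89 t = \left(-7\right) 89 \left(-19\right) = \left(-623\right) \left(-19\right) = 11837$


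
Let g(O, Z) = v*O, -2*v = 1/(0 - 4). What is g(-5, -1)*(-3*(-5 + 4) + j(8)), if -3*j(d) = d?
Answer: -5/24 ≈ -0.20833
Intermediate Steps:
j(d) = -d/3
v = ⅛ (v = -1/(2*(0 - 4)) = -½/(-4) = -½*(-¼) = ⅛ ≈ 0.12500)
g(O, Z) = O/8
g(-5, -1)*(-3*(-5 + 4) + j(8)) = ((⅛)*(-5))*(-3*(-5 + 4) - ⅓*8) = -5*(-3*(-1) - 8/3)/8 = -5*(3 - 8/3)/8 = -5/8*⅓ = -5/24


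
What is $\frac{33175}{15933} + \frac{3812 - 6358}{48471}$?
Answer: $\frac{174162223}{85809827} \approx 2.0296$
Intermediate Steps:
$\frac{33175}{15933} + \frac{3812 - 6358}{48471} = 33175 \cdot \frac{1}{15933} - \frac{2546}{48471} = \frac{33175}{15933} - \frac{2546}{48471} = \frac{174162223}{85809827}$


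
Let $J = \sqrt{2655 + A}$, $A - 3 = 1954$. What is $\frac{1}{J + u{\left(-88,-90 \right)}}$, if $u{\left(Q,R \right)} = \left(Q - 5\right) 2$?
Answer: $- \frac{93}{14992} - \frac{\sqrt{1153}}{14992} \approx -0.0084682$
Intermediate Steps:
$A = 1957$ ($A = 3 + 1954 = 1957$)
$u{\left(Q,R \right)} = -10 + 2 Q$ ($u{\left(Q,R \right)} = \left(-5 + Q\right) 2 = -10 + 2 Q$)
$J = 2 \sqrt{1153}$ ($J = \sqrt{2655 + 1957} = \sqrt{4612} = 2 \sqrt{1153} \approx 67.912$)
$\frac{1}{J + u{\left(-88,-90 \right)}} = \frac{1}{2 \sqrt{1153} + \left(-10 + 2 \left(-88\right)\right)} = \frac{1}{2 \sqrt{1153} - 186} = \frac{1}{-186 + 2 \sqrt{1153}}$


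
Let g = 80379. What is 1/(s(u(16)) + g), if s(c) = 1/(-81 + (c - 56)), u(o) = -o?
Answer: 153/12297986 ≈ 1.2441e-5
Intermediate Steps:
s(c) = 1/(-137 + c) (s(c) = 1/(-81 + (-56 + c)) = 1/(-137 + c))
1/(s(u(16)) + g) = 1/(1/(-137 - 1*16) + 80379) = 1/(1/(-137 - 16) + 80379) = 1/(1/(-153) + 80379) = 1/(-1/153 + 80379) = 1/(12297986/153) = 153/12297986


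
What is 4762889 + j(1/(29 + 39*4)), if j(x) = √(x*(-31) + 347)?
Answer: 4762889 + 2*√2967585/185 ≈ 4.7629e+6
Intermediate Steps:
j(x) = √(347 - 31*x) (j(x) = √(-31*x + 347) = √(347 - 31*x))
4762889 + j(1/(29 + 39*4)) = 4762889 + √(347 - 31/(29 + 39*4)) = 4762889 + √(347 - 31/(29 + 156)) = 4762889 + √(347 - 31/185) = 4762889 + √(64164/185) = 4762889 + 2*√2967585/185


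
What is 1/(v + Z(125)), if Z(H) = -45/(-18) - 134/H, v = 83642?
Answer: 250/20910857 ≈ 1.1956e-5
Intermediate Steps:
Z(H) = 5/2 - 134/H (Z(H) = -45*(-1/18) - 134/H = 5/2 - 134/H)
1/(v + Z(125)) = 1/(83642 + (5/2 - 134/125)) = 1/(83642 + 357/250) = 1/(20910857/250) = 250/20910857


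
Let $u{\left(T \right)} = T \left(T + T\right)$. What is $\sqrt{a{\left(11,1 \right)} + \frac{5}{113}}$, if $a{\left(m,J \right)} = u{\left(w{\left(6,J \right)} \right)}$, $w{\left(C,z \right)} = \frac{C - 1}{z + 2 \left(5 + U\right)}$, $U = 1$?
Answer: $\frac{\sqrt{733935}}{1469} \approx 0.58319$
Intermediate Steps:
$w{\left(C,z \right)} = \frac{-1 + C}{12 + z}$ ($w{\left(C,z \right)} = \frac{C - 1}{z + 2 \left(5 + 1\right)} = \frac{-1 + C}{z + 2 \cdot 6} = \frac{-1 + C}{z + 12} = \frac{-1 + C}{12 + z}$)
$u{\left(T \right)} = 2 T^{2}$ ($u{\left(T \right)} = T 2 T = 2 T^{2}$)
$a{\left(m,J \right)} = \frac{50}{\left(12 + J\right)^{2}}$ ($a{\left(m,J \right)} = 2 \left(\frac{-1 + 6}{12 + J}\right)^{2} = 2 \left(\frac{1}{12 + J} 5\right)^{2} = 2 \left(\frac{5}{12 + J}\right)^{2} = 2 \frac{25}{\left(12 + J\right)^{2}} = \frac{50}{\left(12 + J\right)^{2}}$)
$\sqrt{a{\left(11,1 \right)} + \frac{5}{113}} = \sqrt{\frac{50}{\left(12 + 1\right)^{2}} + \frac{5}{113}} = \sqrt{\frac{50}{169} + 5 \cdot \frac{1}{113}} = \sqrt{50 \cdot \frac{1}{169} + \frac{5}{113}} = \sqrt{\frac{50}{169} + \frac{5}{113}} = \sqrt{\frac{6495}{19097}} = \frac{\sqrt{733935}}{1469}$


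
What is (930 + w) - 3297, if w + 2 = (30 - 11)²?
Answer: -2008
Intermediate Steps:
w = 359 (w = -2 + (30 - 11)² = -2 + 19² = -2 + 361 = 359)
(930 + w) - 3297 = (930 + 359) - 3297 = 1289 - 3297 = -2008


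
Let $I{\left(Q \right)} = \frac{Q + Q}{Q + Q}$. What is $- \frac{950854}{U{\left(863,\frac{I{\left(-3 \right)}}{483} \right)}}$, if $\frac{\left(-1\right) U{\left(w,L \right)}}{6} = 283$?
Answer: $\frac{475427}{849} \approx 559.98$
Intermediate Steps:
$I{\left(Q \right)} = 1$ ($I{\left(Q \right)} = \frac{2 Q}{2 Q} = 2 Q \frac{1}{2 Q} = 1$)
$U{\left(w,L \right)} = -1698$ ($U{\left(w,L \right)} = \left(-6\right) 283 = -1698$)
$- \frac{950854}{U{\left(863,\frac{I{\left(-3 \right)}}{483} \right)}} = - \frac{950854}{-1698} = \left(-950854\right) \left(- \frac{1}{1698}\right) = \frac{475427}{849}$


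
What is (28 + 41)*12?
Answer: 828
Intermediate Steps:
(28 + 41)*12 = 69*12 = 828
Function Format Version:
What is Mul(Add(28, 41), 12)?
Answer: 828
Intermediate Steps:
Mul(Add(28, 41), 12) = Mul(69, 12) = 828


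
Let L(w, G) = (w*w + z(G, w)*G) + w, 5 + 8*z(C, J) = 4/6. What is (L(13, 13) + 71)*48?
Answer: 11806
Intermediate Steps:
z(C, J) = -13/24 (z(C, J) = -5/8 + (4/6)/8 = -5/8 + (4*(⅙))/8 = -5/8 + (⅛)*(⅔) = -5/8 + 1/12 = -13/24)
L(w, G) = w + w² - 13*G/24 (L(w, G) = (w*w - 13*G/24) + w = (w² - 13*G/24) + w = w + w² - 13*G/24)
(L(13, 13) + 71)*48 = ((13 + 13² - 13/24*13) + 71)*48 = ((13 + 169 - 169/24) + 71)*48 = (4199/24 + 71)*48 = (5903/24)*48 = 11806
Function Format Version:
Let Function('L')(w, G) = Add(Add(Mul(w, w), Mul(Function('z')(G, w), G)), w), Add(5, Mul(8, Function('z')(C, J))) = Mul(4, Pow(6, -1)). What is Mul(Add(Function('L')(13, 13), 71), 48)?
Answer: 11806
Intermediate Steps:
Function('z')(C, J) = Rational(-13, 24) (Function('z')(C, J) = Add(Rational(-5, 8), Mul(Rational(1, 8), Mul(4, Pow(6, -1)))) = Add(Rational(-5, 8), Mul(Rational(1, 8), Mul(4, Rational(1, 6)))) = Add(Rational(-5, 8), Mul(Rational(1, 8), Rational(2, 3))) = Add(Rational(-5, 8), Rational(1, 12)) = Rational(-13, 24))
Function('L')(w, G) = Add(w, Pow(w, 2), Mul(Rational(-13, 24), G)) (Function('L')(w, G) = Add(Add(Mul(w, w), Mul(Rational(-13, 24), G)), w) = Add(Add(Pow(w, 2), Mul(Rational(-13, 24), G)), w) = Add(w, Pow(w, 2), Mul(Rational(-13, 24), G)))
Mul(Add(Function('L')(13, 13), 71), 48) = Mul(Add(Add(13, Pow(13, 2), Mul(Rational(-13, 24), 13)), 71), 48) = Mul(Add(Add(13, 169, Rational(-169, 24)), 71), 48) = Mul(Add(Rational(4199, 24), 71), 48) = Mul(Rational(5903, 24), 48) = 11806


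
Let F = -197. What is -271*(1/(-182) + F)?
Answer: 9716705/182 ≈ 53389.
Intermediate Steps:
-271*(1/(-182) + F) = -271*(1/(-182) - 197) = -271*(-1/182 - 197) = -271*(-35855/182) = 9716705/182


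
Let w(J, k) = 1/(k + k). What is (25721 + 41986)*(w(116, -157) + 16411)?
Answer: 348897759471/314 ≈ 1.1111e+9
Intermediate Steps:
w(J, k) = 1/(2*k)
(25721 + 41986)*(w(116, -157) + 16411) = (25721 + 41986)*((½)/(-157) + 16411) = 67707*((½)*(-1/157) + 16411) = 67707*(-1/314 + 16411) = 67707*(5153053/314) = 348897759471/314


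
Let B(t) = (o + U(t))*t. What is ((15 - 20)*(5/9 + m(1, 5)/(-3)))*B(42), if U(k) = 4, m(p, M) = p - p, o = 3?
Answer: -2450/3 ≈ -816.67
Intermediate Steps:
m(p, M) = 0
B(t) = 7*t (B(t) = (3 + 4)*t = 7*t)
((15 - 20)*(5/9 + m(1, 5)/(-3)))*B(42) = ((15 - 20)*(5/9 + 0/(-3)))*(7*42) = -5*(5*(1/9) + 0*(-1/3))*294 = -5*(5/9 + 0)*294 = -5*5/9*294 = -25/9*294 = -2450/3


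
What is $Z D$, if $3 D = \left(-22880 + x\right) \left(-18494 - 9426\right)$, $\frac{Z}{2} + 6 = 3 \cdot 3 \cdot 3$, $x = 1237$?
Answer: $8459815840$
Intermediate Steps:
$Z = 42$ ($Z = -12 + 2 \cdot 3 \cdot 3 \cdot 3 = -12 + 2 \cdot 9 \cdot 3 = -12 + 2 \cdot 27 = -12 + 54 = 42$)
$D = \frac{604272560}{3}$ ($D = \frac{\left(-22880 + 1237\right) \left(-18494 - 9426\right)}{3} = \frac{\left(-21643\right) \left(-27920\right)}{3} = \frac{1}{3} \cdot 604272560 = \frac{604272560}{3} \approx 2.0142 \cdot 10^{8}$)
$Z D = 42 \cdot \frac{604272560}{3} = 8459815840$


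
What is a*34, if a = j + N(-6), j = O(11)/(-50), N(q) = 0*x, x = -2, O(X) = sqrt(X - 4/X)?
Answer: -51*sqrt(143)/275 ≈ -2.2177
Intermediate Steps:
N(q) = 0 (N(q) = 0*(-2) = 0)
j = -3*sqrt(143)/550 (j = sqrt(11 - 4/11)/(-50) = sqrt(11 - 4*1/11)*(-1/50) = sqrt(11 - 4/11)*(-1/50) = sqrt(117/11)*(-1/50) = (3*sqrt(143)/11)*(-1/50) = -3*sqrt(143)/550 ≈ -0.065227)
a = -3*sqrt(143)/550 (a = -3*sqrt(143)/550 + 0 = -3*sqrt(143)/550 ≈ -0.065227)
a*34 = -3*sqrt(143)/550*34 = -51*sqrt(143)/275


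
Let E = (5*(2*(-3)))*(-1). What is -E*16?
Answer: -480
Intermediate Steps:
E = 30 (E = (5*(-6))*(-1) = -30*(-1) = 30)
-E*16 = -1*30*16 = -30*16 = -480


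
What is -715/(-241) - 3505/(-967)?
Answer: 1536110/233047 ≈ 6.5914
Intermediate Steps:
-715/(-241) - 3505/(-967) = -715*(-1/241) - 3505*(-1/967) = 715/241 + 3505/967 = 1536110/233047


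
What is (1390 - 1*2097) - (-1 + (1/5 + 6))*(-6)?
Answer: -3379/5 ≈ -675.80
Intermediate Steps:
(1390 - 1*2097) - (-1 + (1/5 + 6))*(-6) = (1390 - 2097) - (-1 + ((1/5)*1 + 6))*(-6) = -707 - (-1 + (1/5 + 6))*(-6) = -707 - (-1 + 31/5)*(-6) = -707 - 26*(-6)/5 = -707 - 1*(-156/5) = -707 + 156/5 = -3379/5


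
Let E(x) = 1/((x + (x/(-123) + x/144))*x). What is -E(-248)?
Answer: -369/22668068 ≈ -1.6278e-5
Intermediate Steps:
E(x) = 5904/(5897*x²) (E(x) = 1/((x + (x*(-1/123) + x*(1/144)))*x) = 1/((x + (-x/123 + x/144))*x) = 1/((x - 7*x/5904)*x) = 1/(((5897*x/5904))*x) = (5904/(5897*x))/x = 5904/(5897*x²))
-E(-248) = -5904/(5897*(-248)²) = -5904/(5897*61504) = -1*369/22668068 = -369/22668068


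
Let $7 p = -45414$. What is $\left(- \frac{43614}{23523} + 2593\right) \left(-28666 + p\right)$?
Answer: $- \frac{4999569155300}{54887} \approx -9.1088 \cdot 10^{7}$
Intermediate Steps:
$p = - \frac{45414}{7}$ ($p = \frac{1}{7} \left(-45414\right) = - \frac{45414}{7} \approx -6487.7$)
$\left(- \frac{43614}{23523} + 2593\right) \left(-28666 + p\right) = \left(- \frac{43614}{23523} + 2593\right) \left(-28666 - \frac{45414}{7}\right) = \left(\left(-43614\right) \frac{1}{23523} + 2593\right) \left(- \frac{246076}{7}\right) = \left(- \frac{14538}{7841} + 2593\right) \left(- \frac{246076}{7}\right) = \frac{20317175}{7841} \left(- \frac{246076}{7}\right) = - \frac{4999569155300}{54887}$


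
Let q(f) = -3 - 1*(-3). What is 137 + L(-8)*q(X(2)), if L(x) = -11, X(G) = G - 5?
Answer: 137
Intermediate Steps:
X(G) = -5 + G
q(f) = 0 (q(f) = -3 + 3 = 0)
137 + L(-8)*q(X(2)) = 137 - 11*0 = 137 + 0 = 137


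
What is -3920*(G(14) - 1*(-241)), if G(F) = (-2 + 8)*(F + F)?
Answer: -1603280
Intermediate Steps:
G(F) = 12*F (G(F) = 6*(2*F) = 12*F)
-3920*(G(14) - 1*(-241)) = -3920*(12*14 - 1*(-241)) = -3920*(168 + 241) = -3920*409 = -1603280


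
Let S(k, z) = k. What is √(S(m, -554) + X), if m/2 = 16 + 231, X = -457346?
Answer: 2*I*√114213 ≈ 675.91*I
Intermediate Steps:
m = 494 (m = 2*(16 + 231) = 2*247 = 494)
√(S(m, -554) + X) = √(494 - 457346) = √(-456852) = 2*I*√114213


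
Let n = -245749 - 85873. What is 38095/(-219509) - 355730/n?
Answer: 32726398240/36397006799 ≈ 0.89915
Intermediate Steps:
n = -331622
38095/(-219509) - 355730/n = 38095/(-219509) - 355730/(-331622) = 38095*(-1/219509) - 355730*(-1/331622) = -38095/219509 + 177865/165811 = 32726398240/36397006799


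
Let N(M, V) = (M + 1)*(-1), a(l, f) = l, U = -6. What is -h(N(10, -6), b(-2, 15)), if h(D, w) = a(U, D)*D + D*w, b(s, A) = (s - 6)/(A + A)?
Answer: -1034/15 ≈ -68.933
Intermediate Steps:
b(s, A) = (-6 + s)/(2*A) (b(s, A) = (-6 + s)/((2*A)) = (-6 + s)*(1/(2*A)) = (-6 + s)/(2*A))
N(M, V) = -1 - M (N(M, V) = (1 + M)*(-1) = -1 - M)
h(D, w) = -6*D + D*w
-h(N(10, -6), b(-2, 15)) = -(-1 - 1*10)*(-6 + (½)*(-6 - 2)/15) = -(-1 - 10)*(-6 + (½)*(1/15)*(-8)) = -(-11)*(-6 - 4/15) = -(-11)*(-94)/15 = -1*1034/15 = -1034/15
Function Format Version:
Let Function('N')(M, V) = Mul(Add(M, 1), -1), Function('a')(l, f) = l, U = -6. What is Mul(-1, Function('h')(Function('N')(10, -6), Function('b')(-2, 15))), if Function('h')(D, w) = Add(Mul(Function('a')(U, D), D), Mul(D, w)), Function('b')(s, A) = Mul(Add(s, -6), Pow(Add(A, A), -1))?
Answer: Rational(-1034, 15) ≈ -68.933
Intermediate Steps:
Function('b')(s, A) = Mul(Rational(1, 2), Pow(A, -1), Add(-6, s)) (Function('b')(s, A) = Mul(Add(-6, s), Pow(Mul(2, A), -1)) = Mul(Add(-6, s), Mul(Rational(1, 2), Pow(A, -1))) = Mul(Rational(1, 2), Pow(A, -1), Add(-6, s)))
Function('N')(M, V) = Add(-1, Mul(-1, M)) (Function('N')(M, V) = Mul(Add(1, M), -1) = Add(-1, Mul(-1, M)))
Function('h')(D, w) = Add(Mul(-6, D), Mul(D, w))
Mul(-1, Function('h')(Function('N')(10, -6), Function('b')(-2, 15))) = Mul(-1, Mul(Add(-1, Mul(-1, 10)), Add(-6, Mul(Rational(1, 2), Pow(15, -1), Add(-6, -2))))) = Mul(-1, Mul(Add(-1, -10), Add(-6, Mul(Rational(1, 2), Rational(1, 15), -8)))) = Mul(-1, Mul(-11, Add(-6, Rational(-4, 15)))) = Mul(-1, Mul(-11, Rational(-94, 15))) = Mul(-1, Rational(1034, 15)) = Rational(-1034, 15)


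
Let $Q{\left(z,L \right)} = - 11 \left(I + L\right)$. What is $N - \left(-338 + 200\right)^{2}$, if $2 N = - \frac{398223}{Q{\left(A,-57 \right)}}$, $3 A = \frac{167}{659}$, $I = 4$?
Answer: $- \frac{22603527}{1166} \approx -19386.0$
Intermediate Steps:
$A = \frac{167}{1977}$ ($A = \frac{167 \cdot \frac{1}{659}}{3} = \frac{1}{3} \cdot \frac{167}{659} = \frac{167}{1977} \approx 0.084471$)
$Q{\left(z,L \right)} = -44 - 11 L$ ($Q{\left(z,L \right)} = - 11 \left(4 + L\right) = -44 - 11 L$)
$N = - \frac{398223}{1166}$ ($N = \frac{\left(-398223\right) \frac{1}{-44 - -627}}{2} = \frac{\left(-398223\right) \frac{1}{-44 + 627}}{2} = \frac{\left(-398223\right) \frac{1}{583}}{2} = \frac{1}{2} \left(- \frac{398223}{583}\right) = - \frac{398223}{1166} \approx -341.53$)
$N - \left(-338 + 200\right)^{2} = - \frac{398223}{1166} - \left(-338 + 200\right)^{2} = - \frac{398223}{1166} - \left(-138\right)^{2} = - \frac{398223}{1166} - 19044 = - \frac{22603527}{1166}$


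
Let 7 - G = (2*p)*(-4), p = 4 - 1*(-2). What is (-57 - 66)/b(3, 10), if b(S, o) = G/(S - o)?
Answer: 861/55 ≈ 15.655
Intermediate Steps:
p = 6 (p = 4 + 2 = 6)
G = 55 (G = 7 - 2*6*(-4) = 7 - 12*(-4) = 7 - 1*(-48) = 7 + 48 = 55)
b(S, o) = 55/(S - o)
(-57 - 66)/b(3, 10) = (-57 - 66)/((55/(3 - 1*10))) = -123/(55/(3 - 10)) = -123/(55/(-7)) = -123/(55*(-⅐)) = -123/(-55/7) = -7/55*(-123) = 861/55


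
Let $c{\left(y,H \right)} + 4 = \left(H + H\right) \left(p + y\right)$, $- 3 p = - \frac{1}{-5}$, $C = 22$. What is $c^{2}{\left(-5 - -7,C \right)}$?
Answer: $\frac{1478656}{225} \approx 6571.8$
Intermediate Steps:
$p = - \frac{1}{15}$ ($p = - \frac{\left(-1\right) \frac{1}{-5}}{3} = - \frac{\left(-1\right) \left(- \frac{1}{5}\right)}{3} = \left(- \frac{1}{3}\right) \frac{1}{5} = - \frac{1}{15} \approx -0.066667$)
$c{\left(y,H \right)} = -4 + 2 H \left(- \frac{1}{15} + y\right)$ ($c{\left(y,H \right)} = -4 + \left(H + H\right) \left(- \frac{1}{15} + y\right) = -4 + 2 H \left(- \frac{1}{15} + y\right)$)
$c^{2}{\left(-5 - -7,C \right)} = \left(-4 - \frac{44}{15} + 2 \cdot 22 \left(-5 - -7\right)\right)^{2} = \left(-4 - \frac{44}{15} + 2 \cdot 22 \left(-5 + 7\right)\right)^{2} = \left(-4 - \frac{44}{15} + 2 \cdot 22 \cdot 2\right)^{2} = \left(-4 - \frac{44}{15} + 88\right)^{2} = \left(\frac{1216}{15}\right)^{2} = \frac{1478656}{225}$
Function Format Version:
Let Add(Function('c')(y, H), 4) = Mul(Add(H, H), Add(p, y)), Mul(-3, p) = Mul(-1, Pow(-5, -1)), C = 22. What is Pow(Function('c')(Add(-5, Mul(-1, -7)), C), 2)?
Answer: Rational(1478656, 225) ≈ 6571.8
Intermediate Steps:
p = Rational(-1, 15) (p = Mul(Rational(-1, 3), Mul(-1, Pow(-5, -1))) = Mul(Rational(-1, 3), Mul(-1, Rational(-1, 5))) = Mul(Rational(-1, 3), Rational(1, 5)) = Rational(-1, 15) ≈ -0.066667)
Function('c')(y, H) = Add(-4, Mul(2, H, Add(Rational(-1, 15), y))) (Function('c')(y, H) = Add(-4, Mul(Add(H, H), Add(Rational(-1, 15), y))) = Add(-4, Mul(Mul(2, H), Add(Rational(-1, 15), y))) = Add(-4, Mul(2, H, Add(Rational(-1, 15), y))))
Pow(Function('c')(Add(-5, Mul(-1, -7)), C), 2) = Pow(Add(-4, Mul(Rational(-2, 15), 22), Mul(2, 22, Add(-5, Mul(-1, -7)))), 2) = Pow(Add(-4, Rational(-44, 15), Mul(2, 22, Add(-5, 7))), 2) = Pow(Add(-4, Rational(-44, 15), Mul(2, 22, 2)), 2) = Pow(Add(-4, Rational(-44, 15), 88), 2) = Pow(Rational(1216, 15), 2) = Rational(1478656, 225)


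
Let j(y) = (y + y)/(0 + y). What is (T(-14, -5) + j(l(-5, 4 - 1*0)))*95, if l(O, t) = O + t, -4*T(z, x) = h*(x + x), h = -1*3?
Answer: -1045/2 ≈ -522.50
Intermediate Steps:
h = -3
T(z, x) = 3*x/2 (T(z, x) = -(-3)*(x + x)/4 = -(-3)*2*x/4 = -(-3)*x/2 = 3*x/2)
j(y) = 2 (j(y) = (2*y)/y = 2)
(T(-14, -5) + j(l(-5, 4 - 1*0)))*95 = ((3/2)*(-5) + 2)*95 = (-15/2 + 2)*95 = -11/2*95 = -1045/2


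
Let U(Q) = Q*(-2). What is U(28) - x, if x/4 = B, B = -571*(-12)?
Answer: -27464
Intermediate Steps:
U(Q) = -2*Q
B = 6852
x = 27408 (x = 4*6852 = 27408)
U(28) - x = -2*28 - 1*27408 = -56 - 27408 = -27464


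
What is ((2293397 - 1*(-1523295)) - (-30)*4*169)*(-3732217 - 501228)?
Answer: -16243609928540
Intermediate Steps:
((2293397 - 1*(-1523295)) - (-30)*4*169)*(-3732217 - 501228) = ((2293397 + 1523295) - 3*(-40)*169)*(-4233445) = (3816692 + 120*169)*(-4233445) = (3816692 + 20280)*(-4233445) = 3836972*(-4233445) = -16243609928540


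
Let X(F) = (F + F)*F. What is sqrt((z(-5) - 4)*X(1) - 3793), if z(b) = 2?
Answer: I*sqrt(3797) ≈ 61.62*I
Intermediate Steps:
X(F) = 2*F**2 (X(F) = (2*F)*F = 2*F**2)
sqrt((z(-5) - 4)*X(1) - 3793) = sqrt((2 - 4)*(2*1**2) - 3793) = sqrt(-4 - 3793) = sqrt(-3797) = I*sqrt(3797)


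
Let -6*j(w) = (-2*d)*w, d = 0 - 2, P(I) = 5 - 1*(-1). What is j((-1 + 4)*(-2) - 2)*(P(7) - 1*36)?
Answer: -160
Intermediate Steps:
P(I) = 6 (P(I) = 5 + 1 = 6)
d = -2
j(w) = -2*w/3 (j(w) = -(-2*(-2))*w/6 = -2*w/3)
j((-1 + 4)*(-2) - 2)*(P(7) - 1*36) = (-2*((-1 + 4)*(-2) - 2)/3)*(6 - 1*36) = (-2*(3*(-2) - 2)/3)*(6 - 36) = -2*(-6 - 2)/3*(-30) = -⅔*(-8)*(-30) = (16/3)*(-30) = -160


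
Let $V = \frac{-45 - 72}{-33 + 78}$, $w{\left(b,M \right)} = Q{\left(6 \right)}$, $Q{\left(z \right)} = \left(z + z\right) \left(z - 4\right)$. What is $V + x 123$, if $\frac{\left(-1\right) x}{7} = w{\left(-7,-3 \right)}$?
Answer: $- \frac{103333}{5} \approx -20667.0$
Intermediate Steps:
$Q{\left(z \right)} = 2 z \left(-4 + z\right)$
$w{\left(b,M \right)} = 24$ ($w{\left(b,M \right)} = 2 \cdot 6 \left(-4 + 6\right) = 2 \cdot 6 \cdot 2 = 24$)
$x = -168$ ($x = \left(-7\right) 24 = -168$)
$V = - \frac{13}{5}$ ($V = - \frac{117}{45} = \left(-117\right) \frac{1}{45} = - \frac{13}{5} \approx -2.6$)
$V + x 123 = - \frac{13}{5} - 20664 = - \frac{103333}{5}$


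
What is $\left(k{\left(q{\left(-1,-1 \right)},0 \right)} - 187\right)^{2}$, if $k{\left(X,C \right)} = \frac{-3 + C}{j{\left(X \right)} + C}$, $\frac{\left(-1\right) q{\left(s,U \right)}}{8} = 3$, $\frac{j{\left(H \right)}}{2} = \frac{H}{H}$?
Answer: $\frac{142129}{4} \approx 35532.0$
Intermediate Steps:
$j{\left(H \right)} = 2$ ($j{\left(H \right)} = 2 \frac{H}{H} = 2 \cdot 1 = 2$)
$q{\left(s,U \right)} = -24$ ($q{\left(s,U \right)} = \left(-8\right) 3 = -24$)
$k{\left(X,C \right)} = \frac{-3 + C}{2 + C}$
$\left(k{\left(q{\left(-1,-1 \right)},0 \right)} - 187\right)^{2} = \left(\frac{-3 + 0}{2 + 0} - 187\right)^{2} = \left(\frac{1}{2} \left(-3\right) - 187\right)^{2} = \left(- \frac{3}{2} - 187\right)^{2} = \left(- \frac{377}{2}\right)^{2} = \frac{142129}{4}$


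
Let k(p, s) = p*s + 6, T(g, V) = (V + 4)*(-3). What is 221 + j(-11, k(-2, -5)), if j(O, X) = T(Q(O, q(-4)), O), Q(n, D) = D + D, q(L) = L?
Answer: 242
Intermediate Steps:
Q(n, D) = 2*D
T(g, V) = -12 - 3*V (T(g, V) = (4 + V)*(-3) = -12 - 3*V)
k(p, s) = 6 + p*s
j(O, X) = -12 - 3*O
221 + j(-11, k(-2, -5)) = 221 + (-12 - 3*(-11)) = 221 + (-12 + 33) = 221 + 21 = 242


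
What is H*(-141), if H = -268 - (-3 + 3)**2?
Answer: 37788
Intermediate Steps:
H = -268 (H = -268 - 1*0**2 = -268 - 1*0 = -268 + 0 = -268)
H*(-141) = -268*(-141) = 37788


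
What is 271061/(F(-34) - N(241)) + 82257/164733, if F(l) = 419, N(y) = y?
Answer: 14889111153/9774158 ≈ 1523.3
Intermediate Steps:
271061/(F(-34) - N(241)) + 82257/164733 = 271061/(419 - 1*241) + 82257/164733 = 271061/(419 - 241) + 82257*(1/164733) = 271061/178 + 27419/54911 = 14889111153/9774158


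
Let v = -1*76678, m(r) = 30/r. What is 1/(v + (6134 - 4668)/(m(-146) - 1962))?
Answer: -143241/10983540416 ≈ -1.3041e-5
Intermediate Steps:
v = -76678
1/(v + (6134 - 4668)/(m(-146) - 1962)) = 1/(-76678 + (6134 - 4668)/(30/(-146) - 1962)) = 1/(-76678 + 1466/(30*(-1/146) - 1962)) = 1/(-76678 + 1466/(-15/73 - 1962)) = 1/(-76678 + 1466/(-143241/73)) = 1/(-76678 + 1466*(-73/143241)) = 1/(-76678 - 107018/143241) = 1/(-10983540416/143241) = -143241/10983540416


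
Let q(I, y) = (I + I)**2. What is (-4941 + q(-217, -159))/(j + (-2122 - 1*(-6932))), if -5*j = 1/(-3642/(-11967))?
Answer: 1113329050/29192711 ≈ 38.137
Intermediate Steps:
q(I, y) = 4*I**2 (q(I, y) = (2*I)**2 = 4*I**2)
j = -3989/6070 (j = -1/(5*((-3642/(-11967)))) = -1/(5*((-3642*(-1/11967)))) = -1/(5*1214/3989) = -1/5*3989/1214 = -3989/6070 ≈ -0.65717)
(-4941 + q(-217, -159))/(j + (-2122 - 1*(-6932))) = (-4941 + 4*(-217)**2)/(-3989/6070 + (-2122 - 1*(-6932))) = (-4941 + 4*47089)/(-3989/6070 + (-2122 + 6932)) = (-4941 + 188356)/(-3989/6070 + 4810) = 183415/(29192711/6070) = 183415*(6070/29192711) = 1113329050/29192711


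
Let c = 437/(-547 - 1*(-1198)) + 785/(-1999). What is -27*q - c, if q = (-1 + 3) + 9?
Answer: -386863181/1301349 ≈ -297.28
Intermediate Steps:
q = 11 (q = 2 + 9 = 11)
c = 362528/1301349 (c = 437/(-547 + 1198) + 785*(-1/1999) = 437/651 - 785/1999 = 362528/1301349 ≈ 0.27858)
-27*q - c = -27*11 - 1*362528/1301349 = -297 - 362528/1301349 = -386863181/1301349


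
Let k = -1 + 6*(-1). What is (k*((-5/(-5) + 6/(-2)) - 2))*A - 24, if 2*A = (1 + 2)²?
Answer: 102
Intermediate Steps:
k = -7 (k = -1 - 6 = -7)
A = 9/2 (A = (1 + 2)²/2 = (½)*3² = (½)*9 = 9/2 ≈ 4.5000)
(k*((-5/(-5) + 6/(-2)) - 2))*A - 24 = -7*((-5/(-5) + 6/(-2)) - 2)*(9/2) - 24 = -7*((-5*(-⅕) + 6*(-½)) - 2)*(9/2) - 24 = -7*((1 - 3) - 2)*(9/2) - 24 = -7*(-2 - 2)*(9/2) - 24 = -7*(-4)*(9/2) - 24 = 28*(9/2) - 24 = 126 - 24 = 102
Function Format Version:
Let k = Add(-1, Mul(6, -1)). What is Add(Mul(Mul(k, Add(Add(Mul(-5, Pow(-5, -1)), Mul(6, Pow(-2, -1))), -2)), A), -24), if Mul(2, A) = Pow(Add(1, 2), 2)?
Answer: 102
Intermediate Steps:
k = -7 (k = Add(-1, -6) = -7)
A = Rational(9, 2) (A = Mul(Rational(1, 2), Pow(Add(1, 2), 2)) = Mul(Rational(1, 2), Pow(3, 2)) = Mul(Rational(1, 2), 9) = Rational(9, 2) ≈ 4.5000)
Add(Mul(Mul(k, Add(Add(Mul(-5, Pow(-5, -1)), Mul(6, Pow(-2, -1))), -2)), A), -24) = Add(Mul(Mul(-7, Add(Add(Mul(-5, Pow(-5, -1)), Mul(6, Pow(-2, -1))), -2)), Rational(9, 2)), -24) = Add(Mul(Mul(-7, Add(Add(Mul(-5, Rational(-1, 5)), Mul(6, Rational(-1, 2))), -2)), Rational(9, 2)), -24) = Add(Mul(Mul(-7, Add(Add(1, -3), -2)), Rational(9, 2)), -24) = Add(Mul(Mul(-7, Add(-2, -2)), Rational(9, 2)), -24) = Add(Mul(Mul(-7, -4), Rational(9, 2)), -24) = Add(Mul(28, Rational(9, 2)), -24) = Add(126, -24) = 102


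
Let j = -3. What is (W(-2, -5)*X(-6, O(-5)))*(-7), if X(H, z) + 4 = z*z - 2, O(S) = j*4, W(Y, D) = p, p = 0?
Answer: 0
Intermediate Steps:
W(Y, D) = 0
O(S) = -12 (O(S) = -3*4 = -12)
X(H, z) = -6 + z**2 (X(H, z) = -4 + (z*z - 2) = -4 + (z**2 - 2) = -4 + (-2 + z**2) = -6 + z**2)
(W(-2, -5)*X(-6, O(-5)))*(-7) = (0*(-6 + (-12)**2))*(-7) = (0*(-6 + 144))*(-7) = (0*138)*(-7) = 0*(-7) = 0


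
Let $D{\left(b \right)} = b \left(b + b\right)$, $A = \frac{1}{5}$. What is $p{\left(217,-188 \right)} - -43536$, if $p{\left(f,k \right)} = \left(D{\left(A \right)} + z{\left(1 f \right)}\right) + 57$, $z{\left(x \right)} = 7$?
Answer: $\frac{1090002}{25} \approx 43600.0$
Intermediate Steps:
$A = \frac{1}{5} \approx 0.2$
$D{\left(b \right)} = 2 b^{2}$ ($D{\left(b \right)} = b 2 b = 2 b^{2}$)
$p{\left(f,k \right)} = \frac{1602}{25}$ ($p{\left(f,k \right)} = \left(\frac{2}{25} + 7\right) + 57 = \frac{177}{25} + 57 = \frac{1602}{25}$)
$p{\left(217,-188 \right)} - -43536 = \frac{1602}{25} - -43536 = \frac{1602}{25} + 43536 = \frac{1090002}{25}$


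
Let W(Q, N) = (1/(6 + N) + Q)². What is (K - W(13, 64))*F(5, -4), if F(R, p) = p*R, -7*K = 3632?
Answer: 3372321/245 ≈ 13765.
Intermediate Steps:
K = -3632/7 (K = -⅐*3632 = -3632/7 ≈ -518.86)
F(R, p) = R*p
W(Q, N) = (Q + 1/(6 + N))²
(K - W(13, 64))*F(5, -4) = (-3632/7 - (1 + 6*13 + 64*13)²/(6 + 64)²)*(5*(-4)) = (-3632/7 - (1 + 78 + 832)²/70²)*(-20) = (-3632/7 - 911²/4900)*(-20) = (-3632/7 - 829921/4900)*(-20) = -3372321/4900*(-20) = 3372321/245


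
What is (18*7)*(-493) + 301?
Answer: -61817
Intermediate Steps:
(18*7)*(-493) + 301 = 126*(-493) + 301 = -62118 + 301 = -61817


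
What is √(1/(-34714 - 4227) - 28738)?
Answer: I*√43578345799919/38941 ≈ 169.52*I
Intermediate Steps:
√(1/(-34714 - 4227) - 28738) = √(1/(-38941) - 28738) = √(-1/38941 - 28738) = √(-1119086459/38941) = I*√43578345799919/38941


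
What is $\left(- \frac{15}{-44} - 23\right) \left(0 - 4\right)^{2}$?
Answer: $- \frac{3988}{11} \approx -362.55$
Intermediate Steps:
$\left(- \frac{15}{-44} - 23\right) \left(0 - 4\right)^{2} = \left(\left(-15\right) \left(- \frac{1}{44}\right) - 23\right) \left(-4\right)^{2} = \left(\frac{15}{44} - 23\right) 16 = \left(- \frac{997}{44}\right) 16 = - \frac{3988}{11}$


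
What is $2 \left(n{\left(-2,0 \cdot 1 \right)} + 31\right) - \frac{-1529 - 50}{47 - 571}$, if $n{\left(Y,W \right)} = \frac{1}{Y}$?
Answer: $\frac{30385}{524} \approx 57.987$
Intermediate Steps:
$2 \left(n{\left(-2,0 \cdot 1 \right)} + 31\right) - \frac{-1529 - 50}{47 - 571} = 2 \left(\frac{1}{-2} + 31\right) - \frac{-1529 - 50}{47 - 571} = 2 \left(- \frac{1}{2} + 31\right) - - \frac{1579}{-524} = 2 \cdot \frac{61}{2} - \left(-1579\right) \left(- \frac{1}{524}\right) = 61 - \frac{1579}{524} = \frac{30385}{524}$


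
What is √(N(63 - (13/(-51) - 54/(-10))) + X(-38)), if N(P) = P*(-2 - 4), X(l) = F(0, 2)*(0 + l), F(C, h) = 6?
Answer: I*√4155310/85 ≈ 23.982*I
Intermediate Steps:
X(l) = 6*l (X(l) = 6*(0 + l) = 6*l)
N(P) = -6*P (N(P) = P*(-6) = -6*P)
√(N(63 - (13/(-51) - 54/(-10))) + X(-38)) = √(-6*(63 - (13/(-51) - 54/(-10))) + 6*(-38)) = √(-6*(63 - (13*(-1/51) - 54*(-⅒))) - 228) = √(-6*(63 - (-13/51 + 27/5)) - 228) = √(-6*(63 - 1*1312/255) - 228) = √(-6*(63 - 1312/255) - 228) = √(-6*14753/255 - 228) = √(-29506/85 - 228) = √(-48886/85) = I*√4155310/85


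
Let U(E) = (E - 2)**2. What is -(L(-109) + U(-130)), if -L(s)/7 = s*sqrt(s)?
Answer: -17424 - 763*I*sqrt(109) ≈ -17424.0 - 7966.0*I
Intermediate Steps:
U(E) = (-2 + E)**2
L(s) = -7*s**(3/2) (L(s) = -7*s*sqrt(s) = -7*s**(3/2))
-(L(-109) + U(-130)) = -(-(-763)*I*sqrt(109) + (-2 - 130)**2) = -(-(-763)*I*sqrt(109) + (-132)**2) = -(763*I*sqrt(109) + 17424) = -(17424 + 763*I*sqrt(109)) = -17424 - 763*I*sqrt(109)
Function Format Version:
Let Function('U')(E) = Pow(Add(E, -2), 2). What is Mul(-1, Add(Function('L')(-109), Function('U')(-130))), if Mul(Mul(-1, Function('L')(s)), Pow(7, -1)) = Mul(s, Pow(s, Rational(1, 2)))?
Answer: Add(-17424, Mul(-763, I, Pow(109, Rational(1, 2)))) ≈ Add(-17424., Mul(-7966.0, I))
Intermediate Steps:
Function('U')(E) = Pow(Add(-2, E), 2)
Function('L')(s) = Mul(-7, Pow(s, Rational(3, 2))) (Function('L')(s) = Mul(-7, Mul(s, Pow(s, Rational(1, 2)))) = Mul(-7, Pow(s, Rational(3, 2))))
Mul(-1, Add(Function('L')(-109), Function('U')(-130))) = Mul(-1, Add(Mul(-7, Pow(-109, Rational(3, 2))), Pow(Add(-2, -130), 2))) = Mul(-1, Add(Mul(-7, Mul(-109, I, Pow(109, Rational(1, 2)))), Pow(-132, 2))) = Mul(-1, Add(Mul(763, I, Pow(109, Rational(1, 2))), 17424)) = Mul(-1, Add(17424, Mul(763, I, Pow(109, Rational(1, 2))))) = Add(-17424, Mul(-763, I, Pow(109, Rational(1, 2))))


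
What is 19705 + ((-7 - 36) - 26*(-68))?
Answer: 21430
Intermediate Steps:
19705 + ((-7 - 36) - 26*(-68)) = 19705 + (-43 + 1768) = 19705 + 1725 = 21430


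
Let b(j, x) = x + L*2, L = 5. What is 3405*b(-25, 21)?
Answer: 105555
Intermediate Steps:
b(j, x) = 10 + x (b(j, x) = x + 5*2 = x + 10 = 10 + x)
3405*b(-25, 21) = 3405*(10 + 21) = 3405*31 = 105555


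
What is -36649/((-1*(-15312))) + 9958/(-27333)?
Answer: -384734671/139507632 ≈ -2.7578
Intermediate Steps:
-36649/((-1*(-15312))) + 9958/(-27333) = -36649/15312 + 9958*(-1/27333) = -36649*1/15312 - 9958/27333 = -36649/15312 - 9958/27333 = -384734671/139507632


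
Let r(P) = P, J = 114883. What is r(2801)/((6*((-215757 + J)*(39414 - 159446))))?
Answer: 2801/72648647808 ≈ 3.8555e-8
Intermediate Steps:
r(2801)/((6*((-215757 + J)*(39414 - 159446)))) = 2801/((6*((-215757 + 114883)*(39414 - 159446)))) = 2801/((6*(-100874*(-120032)))) = 2801/((6*12108107968)) = 2801/72648647808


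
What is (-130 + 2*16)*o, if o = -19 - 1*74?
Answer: 9114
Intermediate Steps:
o = -93 (o = -19 - 74 = -93)
(-130 + 2*16)*o = (-130 + 2*16)*(-93) = (-130 + 32)*(-93) = -98*(-93) = 9114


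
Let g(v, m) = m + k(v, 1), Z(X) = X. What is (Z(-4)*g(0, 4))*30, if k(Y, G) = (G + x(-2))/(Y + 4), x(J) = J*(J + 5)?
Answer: -330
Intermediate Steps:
x(J) = J*(5 + J)
k(Y, G) = (-6 + G)/(4 + Y) (k(Y, G) = (G - 2*(5 - 2))/(Y + 4) = (G - 2*3)/(4 + Y) = (G - 6)/(4 + Y) = (-6 + G)/(4 + Y))
g(v, m) = m - 5/(4 + v) (g(v, m) = m + (-6 + 1)/(4 + v) = m - 5/(4 + v))
(Z(-4)*g(0, 4))*30 = -4*(-5 + 4*(4 + 0))/(4 + 0)*30 = -4*(-5 + 4*4)/4*30 = -(-5 + 16)*30 = -11*30 = -330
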